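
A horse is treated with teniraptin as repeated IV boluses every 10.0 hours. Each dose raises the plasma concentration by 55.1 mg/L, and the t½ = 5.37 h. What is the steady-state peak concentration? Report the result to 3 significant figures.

76.0 mg/L

k = ln 2 / 5.37 = 0.1291 h⁻¹
Fraction remaining after one interval: e^(−kτ) = e^(−0.1291 × 10.0) = 0.2751
R = 1 / (1 − 0.2751) = 1.379
Css,max = 55.1 × 1.379 ≈ 76.0 mg/L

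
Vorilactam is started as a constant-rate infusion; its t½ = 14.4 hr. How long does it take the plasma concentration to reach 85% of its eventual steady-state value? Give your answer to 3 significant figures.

k = ln 2 / 14.4 = 0.04814 hr⁻¹
f = 1 − e^(−kt)  ⇒  t = −ln(1 − f) / k
t = −ln(1 − 0.85) / 0.04814 = 1.897 / 0.04814 ≈ 39.4 hours

39.4 hours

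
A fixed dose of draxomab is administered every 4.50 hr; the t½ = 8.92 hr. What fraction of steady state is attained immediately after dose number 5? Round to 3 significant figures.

0.826

k = ln 2 / 8.92 = 0.07771 hr⁻¹
f_n = 1 − e^(−nkτ) = 1 − e^(−5 × 0.07771 × 4.50) = 1 − e^(−1.748) = 1 − 0.1741 ≈ 0.826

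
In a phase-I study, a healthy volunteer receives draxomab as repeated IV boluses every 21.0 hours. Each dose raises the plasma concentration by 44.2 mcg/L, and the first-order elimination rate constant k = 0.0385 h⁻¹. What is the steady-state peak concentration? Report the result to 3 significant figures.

79.7 mcg/L

Fraction remaining after one interval: e^(−kτ) = e^(−0.03850 × 21.0) = 0.4455
R = 1 / (1 − 0.4455) = 1.804
Css,max = 44.2 × 1.804 ≈ 79.7 mcg/L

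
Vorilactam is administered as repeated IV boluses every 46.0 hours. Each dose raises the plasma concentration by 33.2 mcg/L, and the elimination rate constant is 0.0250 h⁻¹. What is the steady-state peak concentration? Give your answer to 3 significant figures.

Fraction remaining after one interval: e^(−kτ) = e^(−0.02500 × 46.0) = 0.3166
R = 1 / (1 − 0.3166) = 1.463
Css,max = 33.2 × 1.463 ≈ 48.6 mcg/L

48.6 mcg/L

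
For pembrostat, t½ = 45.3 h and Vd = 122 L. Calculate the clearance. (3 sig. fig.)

1.87 L/h

k = ln 2 / t½ = ln 2 / 45.3 = 0.01530 h⁻¹
CL = k · V = 0.01530 × 122 ≈ 1.87 L/h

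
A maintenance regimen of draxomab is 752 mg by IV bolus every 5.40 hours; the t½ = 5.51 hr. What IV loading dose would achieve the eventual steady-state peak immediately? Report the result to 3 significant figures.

k = ln 2 / 5.51 = 0.1258 hr⁻¹
Accumulation ratio R = 1 / (1 − e^(−kτ)) = 1 / (1 − e^(−0.1258×5.40)) = 1 / (1 − 0.5070) = 2.028
Loading dose = maintenance dose × R = 752 × 2.028 ≈ 1530 mg

1530 mg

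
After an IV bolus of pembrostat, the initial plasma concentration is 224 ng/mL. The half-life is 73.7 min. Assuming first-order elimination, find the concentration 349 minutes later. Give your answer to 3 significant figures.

k = ln 2 / 73.7 = 0.009405 min⁻¹
349 min is 4.735 half-lives, so C = 224 × (1/2)^4.735 = 224 × 0.03754 ≈ 8.41 ng/mL

8.41 ng/mL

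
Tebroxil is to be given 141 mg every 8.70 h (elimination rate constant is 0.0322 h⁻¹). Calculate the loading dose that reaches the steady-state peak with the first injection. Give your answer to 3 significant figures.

577 mg

Accumulation ratio R = 1 / (1 − e^(−kτ)) = 1 / (1 − e^(−0.03220×8.70)) = 1 / (1 − 0.7557) = 4.093
Loading dose = maintenance dose × R = 141 × 4.093 ≈ 577 mg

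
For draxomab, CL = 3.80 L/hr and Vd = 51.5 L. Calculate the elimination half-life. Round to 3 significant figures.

9.39 hours

k = CL / V = 3.80 / 51.5 = 0.07379 hr⁻¹
t½ = ln 2 / k = ln 2 / 0.07379 ≈ 9.39 hours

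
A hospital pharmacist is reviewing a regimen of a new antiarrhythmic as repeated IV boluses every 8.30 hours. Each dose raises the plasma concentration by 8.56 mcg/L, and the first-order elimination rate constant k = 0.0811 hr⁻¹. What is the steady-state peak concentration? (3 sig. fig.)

Fraction remaining after one interval: e^(−kτ) = e^(−0.08110 × 8.30) = 0.5101
R = 1 / (1 − 0.5101) = 2.041
Css,max = 8.56 × 2.041 ≈ 17.5 mcg/L

17.5 mcg/L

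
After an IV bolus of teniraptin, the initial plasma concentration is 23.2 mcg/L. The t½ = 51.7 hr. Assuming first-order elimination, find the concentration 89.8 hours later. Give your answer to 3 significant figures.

6.96 mcg/L

k = ln 2 / 51.7 = 0.01341 hr⁻¹
C(t) = C₀ e^(−kt) = 23.2 × e^(−0.01341 × 89.8) = 23.2 × e^(−1.204) = 23.2 × 0.3000 ≈ 6.96 mcg/L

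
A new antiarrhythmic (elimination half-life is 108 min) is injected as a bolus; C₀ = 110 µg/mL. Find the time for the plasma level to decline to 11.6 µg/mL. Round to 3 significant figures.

350 minutes

k = ln 2 / 108 = 0.006418 min⁻¹
C(t) = C₀ e^(−kt)  ⇒  t = ln(C₀/C) / k
t = ln(110/11.6) / 0.006418 = 2.249 / 0.006418 ≈ 350 minutes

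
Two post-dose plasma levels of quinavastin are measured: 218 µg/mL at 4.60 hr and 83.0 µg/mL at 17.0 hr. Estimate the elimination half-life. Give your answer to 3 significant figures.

8.90 hours

k = ln(C₁/C₂) / (t₂ − t₁) = ln(218/83.0) / (17.0 − 4.60)
  = 0.9657 / 12.40 = 0.07788 hr⁻¹
t½ = ln 2 / k = ln 2 / 0.07788 ≈ 8.90 hours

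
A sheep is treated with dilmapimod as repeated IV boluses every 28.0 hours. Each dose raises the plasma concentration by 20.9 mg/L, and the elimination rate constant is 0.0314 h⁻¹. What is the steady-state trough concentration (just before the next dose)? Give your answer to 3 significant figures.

Fraction remaining after one interval: e^(−kτ) = e^(−0.03140 × 28.0) = 0.4151
R = 1 / (1 − 0.4151) = 1.710
Css,max = 20.9 × 1.710 = 35.73 mg/L
Css,min = Css,max × e^(−kτ) = 35.73 × 0.4151 ≈ 14.8 mg/L

14.8 mg/L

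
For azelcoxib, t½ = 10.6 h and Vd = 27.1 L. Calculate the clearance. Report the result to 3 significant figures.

k = ln 2 / t½ = ln 2 / 10.6 = 0.06539 h⁻¹
CL = k · V = 0.06539 × 27.1 ≈ 1.77 L/h

1.77 L/h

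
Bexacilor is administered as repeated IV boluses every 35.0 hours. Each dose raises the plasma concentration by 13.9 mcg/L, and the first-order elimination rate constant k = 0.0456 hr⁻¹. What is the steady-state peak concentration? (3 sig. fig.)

17.4 mcg/L

Fraction remaining after one interval: e^(−kτ) = e^(−0.04560 × 35.0) = 0.2027
R = 1 / (1 − 0.2027) = 1.254
Css,max = 13.9 × 1.254 ≈ 17.4 mcg/L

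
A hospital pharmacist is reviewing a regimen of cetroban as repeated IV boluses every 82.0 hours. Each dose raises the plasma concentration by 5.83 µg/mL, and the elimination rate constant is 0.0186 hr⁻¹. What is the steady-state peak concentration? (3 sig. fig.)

Fraction remaining after one interval: e^(−kτ) = e^(−0.01860 × 82.0) = 0.2176
R = 1 / (1 − 0.2176) = 1.278
Css,max = 5.83 × 1.278 ≈ 7.45 µg/mL

7.45 µg/mL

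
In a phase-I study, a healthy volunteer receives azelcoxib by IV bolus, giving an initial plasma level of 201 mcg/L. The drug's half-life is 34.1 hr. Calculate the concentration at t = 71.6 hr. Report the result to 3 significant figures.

k = ln 2 / 34.1 = 0.02033 hr⁻¹
C(t) = C₀ e^(−kt) = 201 × e^(−0.02033 × 71.6) = 201 × e^(−1.455) = 201 × 0.2333 ≈ 46.9 mcg/L

46.9 mcg/L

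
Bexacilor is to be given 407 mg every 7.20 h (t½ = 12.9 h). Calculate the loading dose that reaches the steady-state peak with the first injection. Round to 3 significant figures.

k = ln 2 / 12.9 = 0.05373 h⁻¹
Accumulation ratio R = 1 / (1 − e^(−kτ)) = 1 / (1 − e^(−0.05373×7.20)) = 1 / (1 − 0.6792) = 3.117
Loading dose = maintenance dose × R = 407 × 3.117 ≈ 1270 mg

1270 mg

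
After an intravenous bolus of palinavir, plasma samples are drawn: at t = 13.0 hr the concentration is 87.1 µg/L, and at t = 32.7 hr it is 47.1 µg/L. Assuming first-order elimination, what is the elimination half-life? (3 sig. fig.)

22.2 hours

k = ln(C₁/C₂) / (t₂ − t₁) = ln(87.1/47.1) / (32.7 − 13.0)
  = 0.6148 / 19.70 = 0.03121 hr⁻¹
t½ = ln 2 / k = ln 2 / 0.03121 ≈ 22.2 hours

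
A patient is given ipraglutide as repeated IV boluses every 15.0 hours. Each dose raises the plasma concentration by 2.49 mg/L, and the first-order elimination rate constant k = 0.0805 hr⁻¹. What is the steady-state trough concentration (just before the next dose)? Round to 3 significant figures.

1.06 mg/L

Fraction remaining after one interval: e^(−kτ) = e^(−0.08050 × 15.0) = 0.2989
R = 1 / (1 − 0.2989) = 1.426
Css,max = 2.49 × 1.426 = 3.552 mg/L
Css,min = Css,max × e^(−kτ) = 3.552 × 0.2989 ≈ 1.06 mg/L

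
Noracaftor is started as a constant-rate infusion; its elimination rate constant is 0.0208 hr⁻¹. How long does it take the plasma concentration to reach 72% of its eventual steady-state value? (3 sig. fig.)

f = 1 − e^(−kt)  ⇒  t = −ln(1 − f) / k
t = −ln(1 − 0.72) / 0.02080 = 1.273 / 0.02080 ≈ 61.2 hours

61.2 hours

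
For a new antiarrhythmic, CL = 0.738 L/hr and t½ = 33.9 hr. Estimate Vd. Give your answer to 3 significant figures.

k = ln 2 / t½ = ln 2 / 33.9 = 0.02045 hr⁻¹
V = CL / k = 0.738 / 0.02045 ≈ 36.1 L

36.1 L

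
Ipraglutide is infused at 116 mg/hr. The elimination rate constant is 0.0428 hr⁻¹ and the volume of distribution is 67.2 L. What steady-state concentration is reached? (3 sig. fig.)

40.3 µg/mL

CL = k · V = 0.0428 × 67.2 = 2.876 L/hr
Css = rate / CL = 116 / 2.876 ≈ 40.3 µg/mL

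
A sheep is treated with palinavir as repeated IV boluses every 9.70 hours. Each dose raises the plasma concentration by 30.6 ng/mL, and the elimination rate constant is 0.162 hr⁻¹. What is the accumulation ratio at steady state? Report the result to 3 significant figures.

Fraction remaining after one interval: e^(−kτ) = e^(−0.1620 × 9.70) = 0.2078
R = 1 / (1 − 0.2078) = 1 / 0.7922 ≈ 1.26

1.26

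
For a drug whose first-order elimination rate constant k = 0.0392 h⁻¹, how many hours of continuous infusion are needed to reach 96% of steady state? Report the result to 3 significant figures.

82.1 hours

f = 1 − e^(−kt)  ⇒  t = −ln(1 − f) / k
t = −ln(1 − 0.96) / 0.03920 = 3.219 / 0.03920 ≈ 82.1 hours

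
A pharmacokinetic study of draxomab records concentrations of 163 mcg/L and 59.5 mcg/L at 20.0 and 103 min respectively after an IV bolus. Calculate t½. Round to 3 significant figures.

k = ln(C₁/C₂) / (t₂ − t₁) = ln(163/59.5) / (103 − 20.0)
  = 1.008 / 83.00 = 0.01214 min⁻¹
t½ = ln 2 / k = ln 2 / 0.01214 ≈ 57.1 minutes

57.1 minutes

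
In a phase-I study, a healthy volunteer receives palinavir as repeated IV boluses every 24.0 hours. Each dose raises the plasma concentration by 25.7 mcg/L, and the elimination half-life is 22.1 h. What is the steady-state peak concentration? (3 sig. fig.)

k = ln 2 / 22.1 = 0.03136 h⁻¹
Fraction remaining after one interval: e^(−kτ) = e^(−0.03136 × 24.0) = 0.4711
R = 1 / (1 − 0.4711) = 1.891
Css,max = 25.7 × 1.891 ≈ 48.6 mcg/L

48.6 mcg/L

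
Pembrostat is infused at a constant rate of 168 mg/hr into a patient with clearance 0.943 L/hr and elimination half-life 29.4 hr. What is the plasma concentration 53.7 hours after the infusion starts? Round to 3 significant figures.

128 µg/mL

Css = rate / CL = 168 / 0.943 = 178.2 µg/mL
k = ln 2 / 29.4 = 0.02358 hr⁻¹
C(t) = Css (1 − e^(−kt)) = 178.2 × (1 − e^(−1.266)) = 178.2 × 0.7181 ≈ 128 µg/mL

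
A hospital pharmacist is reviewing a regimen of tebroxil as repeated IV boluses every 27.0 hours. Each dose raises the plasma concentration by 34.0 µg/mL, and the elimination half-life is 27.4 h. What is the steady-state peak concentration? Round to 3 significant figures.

68.7 µg/mL

k = ln 2 / 27.4 = 0.02530 h⁻¹
Fraction remaining after one interval: e^(−kτ) = e^(−0.02530 × 27.0) = 0.5051
R = 1 / (1 − 0.5051) = 2.021
Css,max = 34.0 × 2.021 ≈ 68.7 µg/mL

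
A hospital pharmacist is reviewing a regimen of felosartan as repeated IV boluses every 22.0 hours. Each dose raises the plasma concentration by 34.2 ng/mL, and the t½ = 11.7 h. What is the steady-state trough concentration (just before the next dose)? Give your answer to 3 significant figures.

12.8 ng/mL

k = ln 2 / 11.7 = 0.05924 h⁻¹
Fraction remaining after one interval: e^(−kτ) = e^(−0.05924 × 22.0) = 0.2716
R = 1 / (1 − 0.2716) = 1.373
Css,max = 34.2 × 1.373 = 46.95 ng/mL
Css,min = Css,max × e^(−kτ) = 46.95 × 0.2716 ≈ 12.8 ng/mL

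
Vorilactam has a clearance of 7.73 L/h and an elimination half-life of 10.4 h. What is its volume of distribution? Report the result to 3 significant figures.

116 L

k = ln 2 / t½ = ln 2 / 10.4 = 0.06665 h⁻¹
V = CL / k = 7.73 / 0.06665 ≈ 116 L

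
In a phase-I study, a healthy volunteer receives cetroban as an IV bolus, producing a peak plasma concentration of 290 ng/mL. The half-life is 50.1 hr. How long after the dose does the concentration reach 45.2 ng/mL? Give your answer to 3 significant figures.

134 hours

k = ln 2 / 50.1 = 0.01384 hr⁻¹
C(t) = C₀ e^(−kt)  ⇒  t = ln(C₀/C) / k
t = ln(290/45.2) / 0.01384 = 1.859 / 0.01384 ≈ 134 hours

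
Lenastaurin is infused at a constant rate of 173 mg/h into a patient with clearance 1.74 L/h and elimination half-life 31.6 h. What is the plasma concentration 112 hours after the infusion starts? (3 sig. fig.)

Css = rate / CL = 173 / 1.74 = 99.43 µg/mL
k = ln 2 / 31.6 = 0.02194 h⁻¹
C(t) = Css (1 − e^(−kt)) = 99.43 × (1 − e^(−2.457)) = 99.43 × 0.9143 ≈ 90.9 µg/mL

90.9 µg/mL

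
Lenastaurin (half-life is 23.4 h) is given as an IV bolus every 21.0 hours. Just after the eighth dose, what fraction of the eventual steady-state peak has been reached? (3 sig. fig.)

0.993

k = ln 2 / 23.4 = 0.02962 h⁻¹
f_n = 1 − e^(−nkτ) = 1 − e^(−8 × 0.02962 × 21.0) = 1 − e^(−4.976) = 1 − 0.006899 ≈ 0.993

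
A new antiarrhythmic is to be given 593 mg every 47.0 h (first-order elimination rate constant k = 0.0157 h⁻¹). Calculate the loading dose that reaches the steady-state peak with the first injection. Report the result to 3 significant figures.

Accumulation ratio R = 1 / (1 − e^(−kτ)) = 1 / (1 − e^(−0.01570×47.0)) = 1 / (1 − 0.4781) = 1.916
Loading dose = maintenance dose × R = 593 × 1.916 ≈ 1140 mg

1140 mg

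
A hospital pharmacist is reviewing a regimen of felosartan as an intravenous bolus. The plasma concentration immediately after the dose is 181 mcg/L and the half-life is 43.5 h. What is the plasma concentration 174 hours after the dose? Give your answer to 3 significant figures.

11.3 mcg/L

k = ln 2 / 43.5 = 0.01593 h⁻¹
174 h is 4.000 half-lives, so C = 181 × (1/2)^4.000 = 181 × 0.06250 ≈ 11.3 mcg/L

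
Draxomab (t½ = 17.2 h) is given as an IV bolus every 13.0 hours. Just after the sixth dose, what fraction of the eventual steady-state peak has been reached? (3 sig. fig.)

k = ln 2 / 17.2 = 0.04030 h⁻¹
f_n = 1 − e^(−nkτ) = 1 − e^(−6 × 0.04030 × 13.0) = 1 − e^(−3.143) = 1 − 0.04314 ≈ 0.957

0.957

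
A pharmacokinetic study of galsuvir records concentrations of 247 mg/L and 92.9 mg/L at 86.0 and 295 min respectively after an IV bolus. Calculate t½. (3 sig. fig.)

148 minutes

k = ln(C₁/C₂) / (t₂ − t₁) = ln(247/92.9) / (295 − 86.0)
  = 0.9779 / 209.0 = 0.004679 min⁻¹
t½ = ln 2 / k = ln 2 / 0.004679 ≈ 148 minutes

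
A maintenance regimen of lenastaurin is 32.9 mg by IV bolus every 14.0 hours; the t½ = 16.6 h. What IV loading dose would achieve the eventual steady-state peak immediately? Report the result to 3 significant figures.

k = ln 2 / 16.6 = 0.04176 h⁻¹
Accumulation ratio R = 1 / (1 − e^(−kτ)) = 1 / (1 − e^(−0.04176×14.0)) = 1 / (1 − 0.5573) = 2.259
Loading dose = maintenance dose × R = 32.9 × 2.259 ≈ 74.3 mg

74.3 mg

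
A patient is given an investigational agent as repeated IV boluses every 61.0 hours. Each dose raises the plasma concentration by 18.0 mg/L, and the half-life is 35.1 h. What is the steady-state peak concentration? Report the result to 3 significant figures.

25.7 mg/L

k = ln 2 / 35.1 = 0.01975 h⁻¹
Fraction remaining after one interval: e^(−kτ) = e^(−0.01975 × 61.0) = 0.2998
R = 1 / (1 − 0.2998) = 1.428
Css,max = 18.0 × 1.428 ≈ 25.7 mg/L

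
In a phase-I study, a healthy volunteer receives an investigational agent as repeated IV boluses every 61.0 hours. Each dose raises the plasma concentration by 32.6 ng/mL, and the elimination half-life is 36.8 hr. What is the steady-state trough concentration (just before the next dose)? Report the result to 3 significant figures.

k = ln 2 / 36.8 = 0.01884 hr⁻¹
Fraction remaining after one interval: e^(−kτ) = e^(−0.01884 × 61.0) = 0.3170
R = 1 / (1 − 0.3170) = 1.464
Css,max = 32.6 × 1.464 = 47.73 ng/mL
Css,min = Css,max × e^(−kτ) = 47.73 × 0.3170 ≈ 15.1 ng/mL

15.1 ng/mL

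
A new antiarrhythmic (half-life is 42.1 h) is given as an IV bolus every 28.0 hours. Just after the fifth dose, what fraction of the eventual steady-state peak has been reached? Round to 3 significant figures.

0.900

k = ln 2 / 42.1 = 0.01646 h⁻¹
f_n = 1 − e^(−nkτ) = 1 − e^(−5 × 0.01646 × 28.0) = 1 − e^(−2.305) = 1 − 0.09976 ≈ 0.900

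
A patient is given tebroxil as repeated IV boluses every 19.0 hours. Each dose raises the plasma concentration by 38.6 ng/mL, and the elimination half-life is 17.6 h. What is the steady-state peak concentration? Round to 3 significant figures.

73.3 ng/mL

k = ln 2 / 17.6 = 0.03938 h⁻¹
Fraction remaining after one interval: e^(−kτ) = e^(−0.03938 × 19.0) = 0.4732
R = 1 / (1 − 0.4732) = 1.898
Css,max = 38.6 × 1.898 ≈ 73.3 ng/mL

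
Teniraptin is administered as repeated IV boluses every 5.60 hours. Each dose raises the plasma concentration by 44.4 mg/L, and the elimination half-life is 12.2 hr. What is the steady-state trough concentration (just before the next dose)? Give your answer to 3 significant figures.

119 mg/L

k = ln 2 / 12.2 = 0.05682 hr⁻¹
Fraction remaining after one interval: e^(−kτ) = e^(−0.05682 × 5.60) = 0.7275
R = 1 / (1 − 0.7275) = 3.669
Css,max = 44.4 × 3.669 = 162.9 mg/L
Css,min = Css,max × e^(−kτ) = 162.9 × 0.7275 ≈ 119 mg/L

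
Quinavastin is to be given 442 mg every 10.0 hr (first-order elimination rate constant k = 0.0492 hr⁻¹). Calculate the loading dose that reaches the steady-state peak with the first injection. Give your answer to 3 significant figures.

1140 mg

Accumulation ratio R = 1 / (1 − e^(−kτ)) = 1 / (1 − e^(−0.04920×10.0)) = 1 / (1 − 0.6114) = 2.573
Loading dose = maintenance dose × R = 442 × 2.573 ≈ 1140 mg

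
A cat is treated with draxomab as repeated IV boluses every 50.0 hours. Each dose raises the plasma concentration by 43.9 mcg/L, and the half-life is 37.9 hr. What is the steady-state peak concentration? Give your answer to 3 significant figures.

k = ln 2 / 37.9 = 0.01829 hr⁻¹
Fraction remaining after one interval: e^(−kτ) = e^(−0.01829 × 50.0) = 0.4007
R = 1 / (1 − 0.4007) = 1.669
Css,max = 43.9 × 1.669 ≈ 73.3 mcg/L

73.3 mcg/L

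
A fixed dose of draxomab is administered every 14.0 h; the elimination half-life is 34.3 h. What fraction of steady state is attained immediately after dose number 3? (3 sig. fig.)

k = ln 2 / 34.3 = 0.02021 h⁻¹
f_n = 1 − e^(−nkτ) = 1 − e^(−3 × 0.02021 × 14.0) = 1 − e^(−0.8488) = 1 − 0.4279 ≈ 0.572

0.572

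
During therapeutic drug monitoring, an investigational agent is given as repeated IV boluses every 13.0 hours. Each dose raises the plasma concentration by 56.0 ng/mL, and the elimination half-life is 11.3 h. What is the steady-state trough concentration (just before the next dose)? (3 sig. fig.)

k = ln 2 / 11.3 = 0.06134 h⁻¹
Fraction remaining after one interval: e^(−kτ) = e^(−0.06134 × 13.0) = 0.4505
R = 1 / (1 − 0.4505) = 1.820
Css,max = 56.0 × 1.820 = 101.9 ng/mL
Css,min = Css,max × e^(−kτ) = 101.9 × 0.4505 ≈ 45.9 ng/mL

45.9 ng/mL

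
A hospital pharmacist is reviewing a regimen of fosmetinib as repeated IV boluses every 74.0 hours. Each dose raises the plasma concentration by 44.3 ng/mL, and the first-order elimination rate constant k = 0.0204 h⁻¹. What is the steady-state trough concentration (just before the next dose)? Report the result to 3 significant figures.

Fraction remaining after one interval: e^(−kτ) = e^(−0.02040 × 74.0) = 0.2210
R = 1 / (1 − 0.2210) = 1.284
Css,max = 44.3 × 1.284 = 56.87 ng/mL
Css,min = Css,max × e^(−kτ) = 56.87 × 0.2210 ≈ 12.6 ng/mL

12.6 ng/mL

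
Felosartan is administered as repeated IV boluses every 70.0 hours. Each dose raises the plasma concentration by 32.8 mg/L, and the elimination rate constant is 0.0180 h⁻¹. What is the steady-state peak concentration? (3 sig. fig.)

Fraction remaining after one interval: e^(−kτ) = e^(−0.01800 × 70.0) = 0.2837
R = 1 / (1 − 0.2837) = 1.396
Css,max = 32.8 × 1.396 ≈ 45.8 mg/L

45.8 mg/L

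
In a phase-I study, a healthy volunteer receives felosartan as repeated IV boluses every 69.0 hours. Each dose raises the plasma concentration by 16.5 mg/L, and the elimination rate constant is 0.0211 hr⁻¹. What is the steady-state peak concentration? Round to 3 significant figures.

Fraction remaining after one interval: e^(−kτ) = e^(−0.02110 × 69.0) = 0.2332
R = 1 / (1 − 0.2332) = 1.304
Css,max = 16.5 × 1.304 ≈ 21.5 mg/L

21.5 mg/L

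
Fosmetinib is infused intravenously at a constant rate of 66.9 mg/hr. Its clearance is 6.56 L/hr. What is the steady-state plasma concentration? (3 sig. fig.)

10.2 mg/L

Css = infusion rate / CL = 66.9 / 6.56 ≈ 10.2 mg/L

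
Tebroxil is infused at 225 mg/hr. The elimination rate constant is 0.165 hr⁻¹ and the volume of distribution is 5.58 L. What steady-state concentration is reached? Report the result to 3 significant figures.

CL = k · V = 0.165 × 5.58 = 0.9207 L/hr
Css = rate / CL = 225 / 0.9207 ≈ 244 mg/L

244 mg/L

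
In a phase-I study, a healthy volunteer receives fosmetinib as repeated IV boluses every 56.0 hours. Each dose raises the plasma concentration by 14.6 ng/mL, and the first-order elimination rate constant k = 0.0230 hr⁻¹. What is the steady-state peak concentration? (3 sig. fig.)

20.2 ng/mL

Fraction remaining after one interval: e^(−kτ) = e^(−0.02300 × 56.0) = 0.2758
R = 1 / (1 − 0.2758) = 1.381
Css,max = 14.6 × 1.381 ≈ 20.2 ng/mL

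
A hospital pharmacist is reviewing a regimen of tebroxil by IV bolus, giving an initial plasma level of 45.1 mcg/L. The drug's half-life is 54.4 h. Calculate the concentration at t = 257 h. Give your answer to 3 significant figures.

k = ln 2 / 54.4 = 0.01274 h⁻¹
C(t) = C₀ e^(−kt) = 45.1 × e^(−0.01274 × 257) = 45.1 × e^(−3.275) = 45.1 × 0.03783 ≈ 1.71 mcg/L

1.71 mcg/L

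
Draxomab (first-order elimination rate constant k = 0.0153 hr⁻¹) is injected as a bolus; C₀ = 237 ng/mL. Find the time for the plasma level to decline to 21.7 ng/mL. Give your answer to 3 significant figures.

C(t) = C₀ e^(−kt)  ⇒  t = ln(C₀/C) / k
t = ln(237/21.7) / 0.01530 = 2.391 / 0.01530 ≈ 156 hours

156 hours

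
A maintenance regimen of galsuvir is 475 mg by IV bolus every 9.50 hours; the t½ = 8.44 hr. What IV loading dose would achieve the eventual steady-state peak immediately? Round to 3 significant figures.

877 mg

k = ln 2 / 8.44 = 0.08213 hr⁻¹
Accumulation ratio R = 1 / (1 − e^(−kτ)) = 1 / (1 − e^(−0.08213×9.50)) = 1 / (1 − 0.4583) = 1.846
Loading dose = maintenance dose × R = 475 × 1.846 ≈ 877 mg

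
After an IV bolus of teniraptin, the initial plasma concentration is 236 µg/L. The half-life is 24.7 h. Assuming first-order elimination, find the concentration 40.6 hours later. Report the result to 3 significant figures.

75.5 µg/L

k = ln 2 / 24.7 = 0.02806 h⁻¹
C(t) = C₀ e^(−kt) = 236 × e^(−0.02806 × 40.6) = 236 × e^(−1.139) = 236 × 0.3200 ≈ 75.5 µg/L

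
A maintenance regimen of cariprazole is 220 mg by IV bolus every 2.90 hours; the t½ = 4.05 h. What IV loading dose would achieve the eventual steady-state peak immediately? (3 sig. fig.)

k = ln 2 / 4.05 = 0.1711 h⁻¹
Accumulation ratio R = 1 / (1 − e^(−kτ)) = 1 / (1 − e^(−0.1711×2.90)) = 1 / (1 − 0.6088) = 2.556
Loading dose = maintenance dose × R = 220 × 2.556 ≈ 562 mg

562 mg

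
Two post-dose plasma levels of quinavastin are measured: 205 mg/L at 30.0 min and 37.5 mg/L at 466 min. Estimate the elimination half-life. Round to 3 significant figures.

k = ln(C₁/C₂) / (t₂ − t₁) = ln(205/37.5) / (466 − 30.0)
  = 1.699 / 436.0 = 0.003896 min⁻¹
t½ = ln 2 / k = ln 2 / 0.003896 ≈ 178 minutes

178 minutes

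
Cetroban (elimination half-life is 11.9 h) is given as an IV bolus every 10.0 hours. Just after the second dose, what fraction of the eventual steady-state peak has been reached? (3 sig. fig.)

0.688

k = ln 2 / 11.9 = 0.05825 h⁻¹
f_n = 1 − e^(−nkτ) = 1 − e^(−2 × 0.05825 × 10.0) = 1 − e^(−1.165) = 1 − 0.3119 ≈ 0.688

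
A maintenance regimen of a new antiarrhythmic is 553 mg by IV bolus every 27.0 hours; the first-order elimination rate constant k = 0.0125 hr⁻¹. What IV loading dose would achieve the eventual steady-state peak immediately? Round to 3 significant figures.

1930 mg

Accumulation ratio R = 1 / (1 − e^(−kτ)) = 1 / (1 − e^(−0.01250×27.0)) = 1 / (1 − 0.7136) = 3.491
Loading dose = maintenance dose × R = 553 × 3.491 ≈ 1930 mg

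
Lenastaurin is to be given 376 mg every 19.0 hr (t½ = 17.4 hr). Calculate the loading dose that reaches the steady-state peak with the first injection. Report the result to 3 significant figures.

708 mg

k = ln 2 / 17.4 = 0.03984 hr⁻¹
Accumulation ratio R = 1 / (1 − e^(−kτ)) = 1 / (1 − e^(−0.03984×19.0)) = 1 / (1 − 0.4691) = 1.884
Loading dose = maintenance dose × R = 376 × 1.884 ≈ 708 mg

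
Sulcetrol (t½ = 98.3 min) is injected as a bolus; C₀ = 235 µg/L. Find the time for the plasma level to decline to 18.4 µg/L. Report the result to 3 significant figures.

361 minutes

k = ln 2 / 98.3 = 0.007051 min⁻¹
C(t) = C₀ e^(−kt)  ⇒  t = ln(C₀/C) / k
t = ln(235/18.4) / 0.007051 = 2.547 / 0.007051 ≈ 361 minutes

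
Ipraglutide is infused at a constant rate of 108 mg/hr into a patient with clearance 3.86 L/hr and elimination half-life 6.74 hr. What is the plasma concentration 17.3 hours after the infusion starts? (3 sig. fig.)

23.3 µg/mL

Css = rate / CL = 108 / 3.86 = 27.98 µg/mL
k = ln 2 / 6.74 = 0.1028 hr⁻¹
C(t) = Css (1 − e^(−kt)) = 27.98 × (1 − e^(−1.779)) = 27.98 × 0.8312 ≈ 23.3 µg/mL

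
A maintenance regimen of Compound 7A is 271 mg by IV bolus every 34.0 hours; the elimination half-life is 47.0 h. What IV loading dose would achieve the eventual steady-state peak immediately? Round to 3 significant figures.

687 mg

k = ln 2 / 47.0 = 0.01475 h⁻¹
Accumulation ratio R = 1 / (1 − e^(−kτ)) = 1 / (1 − e^(−0.01475×34.0)) = 1 / (1 − 0.6057) = 2.536
Loading dose = maintenance dose × R = 271 × 2.536 ≈ 687 mg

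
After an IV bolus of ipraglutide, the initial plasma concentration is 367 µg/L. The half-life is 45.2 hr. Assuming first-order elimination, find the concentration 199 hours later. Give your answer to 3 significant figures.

17.4 µg/L

k = ln 2 / 45.2 = 0.01534 hr⁻¹
199 hr is 4.403 half-lives, so C = 367 × (1/2)^4.403 = 367 × 0.04728 ≈ 17.4 µg/L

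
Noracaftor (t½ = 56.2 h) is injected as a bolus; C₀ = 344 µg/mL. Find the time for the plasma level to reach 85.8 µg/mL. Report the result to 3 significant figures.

113 hours

k = ln 2 / 56.2 = 0.01233 h⁻¹
C(t) = C₀ e^(−kt)  ⇒  t = ln(C₀/C) / k
t = ln(344/85.8) / 0.01233 = 1.389 / 0.01233 ≈ 113 hours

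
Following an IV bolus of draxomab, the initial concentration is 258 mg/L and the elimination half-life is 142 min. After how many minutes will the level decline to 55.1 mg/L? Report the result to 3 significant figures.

316 minutes

k = ln 2 / 142 = 0.004881 min⁻¹
C(t) = C₀ e^(−kt)  ⇒  t = ln(C₀/C) / k
t = ln(258/55.1) / 0.004881 = 1.544 / 0.004881 ≈ 316 minutes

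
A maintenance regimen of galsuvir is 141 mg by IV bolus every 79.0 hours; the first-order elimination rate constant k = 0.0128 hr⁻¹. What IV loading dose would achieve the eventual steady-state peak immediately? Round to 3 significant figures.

222 mg

Accumulation ratio R = 1 / (1 − e^(−kτ)) = 1 / (1 − e^(−0.01280×79.0)) = 1 / (1 − 0.3638) = 1.572
Loading dose = maintenance dose × R = 141 × 1.572 ≈ 222 mg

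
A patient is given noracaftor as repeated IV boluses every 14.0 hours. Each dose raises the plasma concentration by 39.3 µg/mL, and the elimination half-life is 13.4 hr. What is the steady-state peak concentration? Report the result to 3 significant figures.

76.3 µg/mL

k = ln 2 / 13.4 = 0.05173 hr⁻¹
Fraction remaining after one interval: e^(−kτ) = e^(−0.05173 × 14.0) = 0.4847
R = 1 / (1 − 0.4847) = 1.941
Css,max = 39.3 × 1.941 ≈ 76.3 µg/mL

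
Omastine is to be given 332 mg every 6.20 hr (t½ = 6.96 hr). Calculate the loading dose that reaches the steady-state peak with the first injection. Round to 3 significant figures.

721 mg

k = ln 2 / 6.96 = 0.09959 hr⁻¹
Accumulation ratio R = 1 / (1 − e^(−kτ)) = 1 / (1 − e^(−0.09959×6.20)) = 1 / (1 − 0.5393) = 2.171
Loading dose = maintenance dose × R = 332 × 2.171 ≈ 721 mg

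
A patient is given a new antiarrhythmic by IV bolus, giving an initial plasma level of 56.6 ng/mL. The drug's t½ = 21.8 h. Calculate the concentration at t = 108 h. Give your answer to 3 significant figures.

k = ln 2 / 21.8 = 0.03180 h⁻¹
108 h is 4.954 half-lives, so C = 56.6 × (1/2)^4.954 = 56.6 × 0.03226 ≈ 1.83 ng/mL

1.83 ng/mL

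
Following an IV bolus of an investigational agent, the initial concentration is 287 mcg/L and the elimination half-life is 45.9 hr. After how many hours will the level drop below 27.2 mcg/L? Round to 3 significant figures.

156 hours

k = ln 2 / 45.9 = 0.01510 hr⁻¹
C(t) = C₀ e^(−kt)  ⇒  t = ln(C₀/C) / k
t = ln(287/27.2) / 0.01510 = 2.356 / 0.01510 ≈ 156 hours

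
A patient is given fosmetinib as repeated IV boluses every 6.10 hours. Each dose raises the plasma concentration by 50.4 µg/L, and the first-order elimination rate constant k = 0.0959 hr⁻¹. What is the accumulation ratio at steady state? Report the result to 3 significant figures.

2.26

Fraction remaining after one interval: e^(−kτ) = e^(−0.09590 × 6.10) = 0.5571
R = 1 / (1 − 0.5571) = 1 / 0.4429 ≈ 2.26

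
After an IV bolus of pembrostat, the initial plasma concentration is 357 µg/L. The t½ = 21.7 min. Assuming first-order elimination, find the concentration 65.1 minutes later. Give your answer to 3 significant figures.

44.6 µg/L

k = ln 2 / 21.7 = 0.03194 min⁻¹
65.1 min is 3.000 half-lives, so C = 357 × (1/2)^3.000 = 357 × 0.1250 ≈ 44.6 µg/L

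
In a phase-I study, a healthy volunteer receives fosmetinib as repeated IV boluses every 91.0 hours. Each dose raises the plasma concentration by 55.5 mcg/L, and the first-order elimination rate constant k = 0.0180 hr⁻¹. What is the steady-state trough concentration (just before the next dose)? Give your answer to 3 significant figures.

13.4 mcg/L

Fraction remaining after one interval: e^(−kτ) = e^(−0.01800 × 91.0) = 0.1944
R = 1 / (1 − 0.1944) = 1.241
Css,max = 55.5 × 1.241 = 68.89 mcg/L
Css,min = Css,max × e^(−kτ) = 68.89 × 0.1944 ≈ 13.4 mcg/L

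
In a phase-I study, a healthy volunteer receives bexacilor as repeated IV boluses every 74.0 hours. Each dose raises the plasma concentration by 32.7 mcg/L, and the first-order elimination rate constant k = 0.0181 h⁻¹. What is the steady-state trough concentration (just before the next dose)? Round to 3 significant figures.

11.6 mcg/L

Fraction remaining after one interval: e^(−kτ) = e^(−0.01810 × 74.0) = 0.2620
R = 1 / (1 − 0.2620) = 1.355
Css,max = 32.7 × 1.355 = 44.31 mcg/L
Css,min = Css,max × e^(−kτ) = 44.31 × 0.2620 ≈ 11.6 mcg/L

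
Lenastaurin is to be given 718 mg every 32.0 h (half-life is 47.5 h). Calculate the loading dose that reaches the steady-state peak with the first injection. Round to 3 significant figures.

1920 mg

k = ln 2 / 47.5 = 0.01459 h⁻¹
Accumulation ratio R = 1 / (1 − e^(−kτ)) = 1 / (1 − e^(−0.01459×32.0)) = 1 / (1 − 0.6269) = 2.680
Loading dose = maintenance dose × R = 718 × 2.680 ≈ 1920 mg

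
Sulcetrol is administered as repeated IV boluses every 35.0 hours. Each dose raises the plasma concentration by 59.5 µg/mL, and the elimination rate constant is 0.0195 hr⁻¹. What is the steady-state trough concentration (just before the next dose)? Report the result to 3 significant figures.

60.8 µg/mL

Fraction remaining after one interval: e^(−kτ) = e^(−0.01950 × 35.0) = 0.5054
R = 1 / (1 − 0.5054) = 2.022
Css,max = 59.5 × 2.022 = 120.3 µg/mL
Css,min = Css,max × e^(−kτ) = 120.3 × 0.5054 ≈ 60.8 µg/mL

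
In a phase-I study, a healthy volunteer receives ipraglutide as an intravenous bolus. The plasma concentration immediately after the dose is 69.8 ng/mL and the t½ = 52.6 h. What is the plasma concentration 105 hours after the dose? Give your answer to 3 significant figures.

k = ln 2 / 52.6 = 0.01318 h⁻¹
C(t) = C₀ e^(−kt) = 69.8 × e^(−0.01318 × 105) = 69.8 × e^(−1.384) = 69.8 × 0.2507 ≈ 17.5 ng/mL

17.5 ng/mL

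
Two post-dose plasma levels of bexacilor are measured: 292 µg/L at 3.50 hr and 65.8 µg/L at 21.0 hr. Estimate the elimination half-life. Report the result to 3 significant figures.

8.14 hours

k = ln(C₁/C₂) / (t₂ − t₁) = ln(292/65.8) / (21.0 − 3.50)
  = 1.490 / 17.50 = 0.08515 hr⁻¹
t½ = ln 2 / k = ln 2 / 0.08515 ≈ 8.14 hours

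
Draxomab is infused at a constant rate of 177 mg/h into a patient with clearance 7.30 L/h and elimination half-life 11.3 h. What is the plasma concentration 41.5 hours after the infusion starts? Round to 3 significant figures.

Css = rate / CL = 177 / 7.30 = 24.25 mg/L
k = ln 2 / 11.3 = 0.06134 h⁻¹
C(t) = Css (1 − e^(−kt)) = 24.25 × (1 − e^(−2.546)) = 24.25 × 0.9216 ≈ 22.3 mg/L

22.3 mg/L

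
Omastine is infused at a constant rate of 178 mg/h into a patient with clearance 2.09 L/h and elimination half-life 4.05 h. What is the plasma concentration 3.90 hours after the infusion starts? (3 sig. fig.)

41.5 mg/L

Css = rate / CL = 178 / 2.09 = 85.17 mg/L
k = ln 2 / 4.05 = 0.1711 h⁻¹
C(t) = Css (1 − e^(−kt)) = 85.17 × (1 − e^(−0.6675)) = 85.17 × 0.4870 ≈ 41.5 mg/L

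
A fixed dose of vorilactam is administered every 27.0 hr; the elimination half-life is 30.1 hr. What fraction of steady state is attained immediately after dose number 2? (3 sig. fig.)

k = ln 2 / 30.1 = 0.02303 hr⁻¹
f_n = 1 − e^(−nkτ) = 1 − e^(−2 × 0.02303 × 27.0) = 1 − e^(−1.244) = 1 − 0.2884 ≈ 0.712

0.712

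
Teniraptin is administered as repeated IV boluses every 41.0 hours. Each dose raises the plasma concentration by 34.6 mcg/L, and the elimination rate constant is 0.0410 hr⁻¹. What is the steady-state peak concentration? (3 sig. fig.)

42.5 mcg/L

Fraction remaining after one interval: e^(−kτ) = e^(−0.04100 × 41.0) = 0.1862
R = 1 / (1 − 0.1862) = 1.229
Css,max = 34.6 × 1.229 ≈ 42.5 mcg/L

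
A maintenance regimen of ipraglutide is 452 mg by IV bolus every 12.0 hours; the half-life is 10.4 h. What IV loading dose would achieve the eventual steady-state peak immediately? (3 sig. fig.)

821 mg

k = ln 2 / 10.4 = 0.06665 h⁻¹
Accumulation ratio R = 1 / (1 − e^(−kτ)) = 1 / (1 − e^(−0.06665×12.0)) = 1 / (1 − 0.4494) = 1.816
Loading dose = maintenance dose × R = 452 × 1.816 ≈ 821 mg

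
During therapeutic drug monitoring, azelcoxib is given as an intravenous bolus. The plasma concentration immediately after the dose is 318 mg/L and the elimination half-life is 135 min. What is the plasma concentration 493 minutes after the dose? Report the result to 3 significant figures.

k = ln 2 / 135 = 0.005134 min⁻¹
C(t) = C₀ e^(−kt) = 318 × e^(−0.005134 × 493) = 318 × e^(−2.531) = 318 × 0.07956 ≈ 25.3 mg/L

25.3 mg/L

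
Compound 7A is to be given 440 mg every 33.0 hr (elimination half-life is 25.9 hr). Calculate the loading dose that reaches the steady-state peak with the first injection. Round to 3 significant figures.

750 mg

k = ln 2 / 25.9 = 0.02676 hr⁻¹
Accumulation ratio R = 1 / (1 − e^(−kτ)) = 1 / (1 − e^(−0.02676×33.0)) = 1 / (1 − 0.4135) = 1.705
Loading dose = maintenance dose × R = 440 × 1.705 ≈ 750 mg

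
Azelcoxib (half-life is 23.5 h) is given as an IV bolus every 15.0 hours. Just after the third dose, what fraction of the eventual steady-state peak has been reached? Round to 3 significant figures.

k = ln 2 / 23.5 = 0.02950 h⁻¹
f_n = 1 − e^(−nkτ) = 1 − e^(−3 × 0.02950 × 15.0) = 1 − e^(−1.327) = 1 − 0.2652 ≈ 0.735

0.735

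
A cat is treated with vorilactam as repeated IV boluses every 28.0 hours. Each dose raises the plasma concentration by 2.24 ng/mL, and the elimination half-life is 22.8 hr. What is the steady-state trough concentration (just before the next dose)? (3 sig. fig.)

k = ln 2 / 22.8 = 0.03040 hr⁻¹
Fraction remaining after one interval: e^(−kτ) = e^(−0.03040 × 28.0) = 0.4269
R = 1 / (1 − 0.4269) = 1.745
Css,max = 2.24 × 1.745 = 3.908 ng/mL
Css,min = Css,max × e^(−kτ) = 3.908 × 0.4269 ≈ 1.67 ng/mL

1.67 ng/mL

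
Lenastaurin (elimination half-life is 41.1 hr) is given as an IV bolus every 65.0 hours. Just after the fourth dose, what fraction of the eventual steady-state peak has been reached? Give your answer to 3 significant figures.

k = ln 2 / 41.1 = 0.01686 hr⁻¹
f_n = 1 − e^(−nkτ) = 1 − e^(−4 × 0.01686 × 65.0) = 1 − e^(−4.385) = 1 − 0.01246 ≈ 0.988

0.988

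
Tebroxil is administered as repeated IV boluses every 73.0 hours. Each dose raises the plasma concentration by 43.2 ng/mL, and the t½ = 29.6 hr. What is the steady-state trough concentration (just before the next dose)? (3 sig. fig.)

k = ln 2 / 29.6 = 0.02342 hr⁻¹
Fraction remaining after one interval: e^(−kτ) = e^(−0.02342 × 73.0) = 0.1810
R = 1 / (1 − 0.1810) = 1.221
Css,max = 43.2 × 1.221 = 52.75 ng/mL
Css,min = Css,max × e^(−kτ) = 52.75 × 0.1810 ≈ 9.55 ng/mL

9.55 ng/mL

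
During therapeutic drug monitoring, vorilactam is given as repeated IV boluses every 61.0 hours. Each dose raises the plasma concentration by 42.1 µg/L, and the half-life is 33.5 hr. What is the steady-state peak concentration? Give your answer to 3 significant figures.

k = ln 2 / 33.5 = 0.02069 hr⁻¹
Fraction remaining after one interval: e^(−kτ) = e^(−0.02069 × 61.0) = 0.2830
R = 1 / (1 − 0.2830) = 1.395
Css,max = 42.1 × 1.395 ≈ 58.7 µg/L

58.7 µg/L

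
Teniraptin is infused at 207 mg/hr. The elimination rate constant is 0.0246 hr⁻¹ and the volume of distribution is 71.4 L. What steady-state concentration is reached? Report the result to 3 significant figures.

CL = k · V = 0.0246 × 71.4 = 1.756 L/hr
Css = rate / CL = 207 / 1.756 ≈ 118 mg/L

118 mg/L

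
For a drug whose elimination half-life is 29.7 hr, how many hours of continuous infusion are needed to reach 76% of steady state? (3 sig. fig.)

k = ln 2 / 29.7 = 0.02334 hr⁻¹
f = 1 − e^(−kt)  ⇒  t = −ln(1 − f) / k
t = −ln(1 − 0.76) / 0.02334 = 1.427 / 0.02334 ≈ 61.1 hours

61.1 hours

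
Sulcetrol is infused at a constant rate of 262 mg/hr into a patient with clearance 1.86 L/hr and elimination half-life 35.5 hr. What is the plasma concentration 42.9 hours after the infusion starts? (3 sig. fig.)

Css = rate / CL = 262 / 1.86 = 140.9 mg/L
k = ln 2 / 35.5 = 0.01953 hr⁻¹
C(t) = Css (1 − e^(−kt)) = 140.9 × (1 − e^(−0.8376)) = 140.9 × 0.5673 ≈ 79.9 mg/L

79.9 mg/L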